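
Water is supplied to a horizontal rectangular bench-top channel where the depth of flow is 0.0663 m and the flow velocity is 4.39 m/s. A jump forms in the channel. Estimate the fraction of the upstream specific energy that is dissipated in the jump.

Fr₁ = V₁/√(g·y₁) = 4.39/√(9.81×0.0663) = 5.44.
Sequent-depth ratio: y₂/y₁ = ½[√(1 + 8Fr₁²) − 1] = ½[√238.0 − 1] = 7.21.
y₂ = 7.21 × 0.0663 = 0.478 m.
E₁ = y₁ + V₁²/2g = 1.05 m. ΔE = (y₂ − y₁)³/(4y₁y₂) = 0.551 m. ΔE/E₁ = 0.551/1.05 = 0.526.

ΔE/E₁ = 0.526 (52.6%)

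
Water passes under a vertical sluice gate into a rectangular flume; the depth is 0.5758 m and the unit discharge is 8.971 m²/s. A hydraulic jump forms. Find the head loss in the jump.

ΔE = 7.730 m

V₁ = q/y₁ = 8.971/0.5758 = 15.58 m/s. Fr₁ = V₁/√(g·y₁) = 15.58/√(9.81×0.5758) = 6.555.
Sequent-depth ratio: y₂/y₁ = ½[√(1 + 8Fr₁²) − 1] = ½[√344.79 − 1] = 8.784.
y₂ = 8.784 × 0.5758 = 5.058 m.
Head loss: ΔE = (y₂ − y₁)³/(4y₁y₂) = (5.058 − 0.5758)³/(4×0.5758×5.058) = 90.04/11.65 = 7.730 m.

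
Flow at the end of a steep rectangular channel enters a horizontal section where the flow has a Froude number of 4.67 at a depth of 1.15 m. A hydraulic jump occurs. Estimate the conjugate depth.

Fr₁ = 4.67 (given).
Sequent-depth ratio: y₂/y₁ = ½[√(1 + 8Fr₁²) − 1] = ½[√175.5 − 1] = 6.12.
y₂ = 6.12 × 1.15 = 7.04 m.

y₂ = 7.04 m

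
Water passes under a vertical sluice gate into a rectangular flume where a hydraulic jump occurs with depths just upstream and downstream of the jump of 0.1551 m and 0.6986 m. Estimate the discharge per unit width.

q = 0.6736 m²/s

For a rectangular channel the momentum equation gives q² = ½·g·y₁·y₂·(y₁ + y₂) = ½×9.81×0.1551×0.6986×0.8537 = 0.4537.
q = √0.4537 = 0.6736 m²/s.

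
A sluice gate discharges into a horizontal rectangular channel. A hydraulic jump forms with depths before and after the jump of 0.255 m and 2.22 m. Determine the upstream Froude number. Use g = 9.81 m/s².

Fr₁ = 6.50

For a rectangular channel the momentum equation gives q² = ½·g·y₁·y₂·(y₁ + y₂) = ½×9.81×0.255×2.22×2.48 = 6.87.
q = √6.87 = 2.62 m²/s.
V₁ = q/y₁ = 10.3 m/s; Fr₁ = V₁/√(g·y₁) = 6.50.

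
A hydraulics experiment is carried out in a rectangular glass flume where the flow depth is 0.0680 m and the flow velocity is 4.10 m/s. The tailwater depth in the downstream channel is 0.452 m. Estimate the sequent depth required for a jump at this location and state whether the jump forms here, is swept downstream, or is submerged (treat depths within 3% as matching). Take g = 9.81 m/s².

y₂ = 0.450 m; the jump forms here

Fr₁ = V₁/√(g·y₁) = 4.10/√(9.81×0.0680) = 5.02.
Sequent-depth ratio: y₂/y₁ = ½[√(1 + 8Fr₁²) − 1] = ½[√202.6 − 1] = 6.62.
y₂ = 6.62 × 0.0680 = 0.450 m.
Tailwater y_tw = 0.452 m: y_tw ≈ y₂, so the jump forms here.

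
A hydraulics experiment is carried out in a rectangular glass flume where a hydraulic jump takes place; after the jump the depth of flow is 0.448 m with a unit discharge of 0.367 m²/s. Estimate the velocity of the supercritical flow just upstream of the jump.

V₁ = 3.34 m/s

V₂ = q/y₂ = 0.367/0.448 = 0.819 m/s; Fr₂ = V₂/√(g·y₂) = 0.391.
Since the conjugate-depth ratio holds either way, y₁/y₂ = ½[√(1 + 8Fr₂²) − 1] = ½[√2.222 − 1] = 0.245.
y₁ = 0.245 × 0.448 = 0.110 m.
V₁ = q/y₁ = 0.367/0.110 = 3.34 m/s.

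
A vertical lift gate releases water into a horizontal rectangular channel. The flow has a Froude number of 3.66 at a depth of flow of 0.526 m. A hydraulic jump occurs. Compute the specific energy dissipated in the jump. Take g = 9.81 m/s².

ΔE = 1.42 m

Fr₁ = 3.66 (given).
From the momentum equation for a rectangular channel, y₂/y₁ = ½[√(1 + 8Fr₁²) − 1] = ½[√108.2 − 1] = 4.70.
y₂ = 4.70 × 0.526 = 2.47 m.
V₁ = Fr₁·√(g·y₁) = 3.66×√(9.81×0.526) = 8.31 m/s; q = V₁·y₁ = 4.37 m²/s. V₂ = q/y₂ = 4.37/2.47 = 1.77 m/s. E₁ = y₁ + V₁²/2g = 4.05 m; E₂ = y₂ + V₂²/2g = 2.63 m. ΔE = E₁ − E₂ = 1.42 m.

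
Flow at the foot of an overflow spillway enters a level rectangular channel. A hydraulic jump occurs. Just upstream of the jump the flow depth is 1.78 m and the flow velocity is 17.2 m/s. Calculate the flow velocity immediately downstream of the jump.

V₂ = 3.22 m/s

Fr₁ = V₁/√(g·y₁) = 17.2/√(9.81×1.78) = 4.12.
Sequent-depth ratio: y₂/y₁ = ½[√(1 + 8Fr₁²) − 1] = ½[√136.5 − 1] = 5.34.
y₂ = 5.34 × 1.78 = 9.51 m.
q = V₁·y₁ = 17.2 × 1.78 = 30.6 m²/s.
V₂ = q/y₂ = 30.6/9.51 = 3.22 m/s.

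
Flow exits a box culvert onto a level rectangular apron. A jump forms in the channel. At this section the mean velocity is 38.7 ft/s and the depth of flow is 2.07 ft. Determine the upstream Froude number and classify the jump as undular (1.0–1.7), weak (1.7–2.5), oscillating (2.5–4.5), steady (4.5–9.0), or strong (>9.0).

Fr₁ = V₁/√(g·y₁) = 38.7/√(32.2×2.07) = 4.74.
Fr₁ = 4.74 lies in the steady range.

Fr₁ = 4.74; steady jump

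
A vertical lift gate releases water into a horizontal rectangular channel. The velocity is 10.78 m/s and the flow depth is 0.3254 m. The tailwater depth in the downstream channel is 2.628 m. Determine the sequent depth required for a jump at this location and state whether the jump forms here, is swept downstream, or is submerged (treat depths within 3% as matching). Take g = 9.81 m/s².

y₂ = 2.619 m; the jump forms here

Fr₁ = V₁/√(g·y₁) = 10.78/√(9.81×0.3254) = 6.034.
From the momentum equation for a rectangular channel, y₂/y₁ = ½[√(1 + 8Fr₁²) − 1] = ½[√292.23 − 1] = 8.047.
y₂ = 8.047 × 0.3254 = 2.619 m.
Tailwater y_tw = 2.628 m: y_tw ≈ y₂, so the jump forms here.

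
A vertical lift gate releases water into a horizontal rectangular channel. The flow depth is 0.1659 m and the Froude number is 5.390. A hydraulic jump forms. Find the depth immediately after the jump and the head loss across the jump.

Fr₁ = 5.390 (given).
Bélanger equation: y₂/y₁ = ½[√(1 + 8Fr₁²) − 1] = ½[√233.42 − 1] = 7.139.
y₂ = 7.139 × 0.1659 = 1.184 m.
V₁ = Fr₁·√(g·y₁) = 5.390×√(9.81×0.1659) = 6.876 m/s; q = V₁·y₁ = 1.141 m²/s. V₂ = q/y₂ = 1.141/1.184 = 0.9632 m/s. E₁ = y₁ + V₁²/2g = 2.576 m; E₂ = y₂ + V₂²/2g = 1.232 m. ΔE = E₁ − E₂ = 1.344 m.

y₂ = 1.184 m; ΔE = 1.344 m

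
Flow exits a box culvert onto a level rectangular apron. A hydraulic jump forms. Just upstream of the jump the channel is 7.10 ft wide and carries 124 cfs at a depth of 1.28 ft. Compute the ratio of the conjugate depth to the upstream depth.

y₂/y₁ = 2.55

q = Q/b = 124/7.10 = 17.5 ft²/s; V₁ = q/y₁ = 13.6 ft/s. Fr₁ = V₁/√(g·y₁) = 2.13.
Bélanger equation: y₂/y₁ = ½[√(1 + 8Fr₁²) − 1] = ½[√37.14 − 1] = 2.55.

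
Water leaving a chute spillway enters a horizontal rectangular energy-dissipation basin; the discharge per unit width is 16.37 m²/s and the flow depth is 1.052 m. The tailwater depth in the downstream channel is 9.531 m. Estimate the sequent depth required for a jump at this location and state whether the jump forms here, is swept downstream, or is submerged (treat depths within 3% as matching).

y₂ = 6.700 m; the jump is submerged

V₁ = q/y₁ = 16.37/1.052 = 15.56 m/s. Fr₁ = V₁/√(g·y₁) = 15.56/√(9.81×1.052) = 4.844.
Bélanger equation: y₂/y₁ = ½[√(1 + 8Fr₁²) − 1] = ½[√188.70 − 1] = 6.368.
y₂ = 6.368 × 1.052 = 6.700 m.
Tailwater y_tw = 9.531 m: y_tw > y₂, so the jump is submerged.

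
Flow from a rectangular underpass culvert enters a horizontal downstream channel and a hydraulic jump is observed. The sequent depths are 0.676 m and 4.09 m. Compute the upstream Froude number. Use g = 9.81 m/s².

Fr₁ = 4.62

For a rectangular channel the momentum equation gives q² = ½·g·y₁·y₂·(y₁ + y₂) = ½×9.81×0.676×4.09×4.77 = 64.6.
q = √64.6 = 8.04 m²/s.
V₁ = q/y₁ = 11.9 m/s; Fr₁ = V₁/√(g·y₁) = 4.62.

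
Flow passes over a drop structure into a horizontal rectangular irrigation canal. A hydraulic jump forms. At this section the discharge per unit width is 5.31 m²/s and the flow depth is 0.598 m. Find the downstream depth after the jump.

V₁ = q/y₁ = 5.31/0.598 = 8.88 m/s. Fr₁ = V₁/√(g·y₁) = 8.88/√(9.81×0.598) = 3.67.
From the momentum equation for a rectangular channel, y₂/y₁ = ½[√(1 + 8Fr₁²) − 1] = ½[√108.5 − 1] = 4.71.
y₂ = 4.71 × 0.598 = 2.82 m.

y₂ = 2.82 m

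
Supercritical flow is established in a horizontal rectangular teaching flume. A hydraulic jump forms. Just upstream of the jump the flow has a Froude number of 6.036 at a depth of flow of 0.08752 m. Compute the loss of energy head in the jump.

ΔE = 0.9526 m

Fr₁ = 6.036 (given).
Conjugate-depth relation: y₂/y₁ = ½[√(1 + 8Fr₁²) − 1] = ½[√292.47 − 1] = 8.051.
y₂ = 8.051 × 0.08752 = 0.7046 m.
Head loss: ΔE = (y₂ − y₁)³/(4y₁y₂) = (0.7046 − 0.08752)³/(4×0.08752×0.7046) = 0.2350/0.2467 = 0.9526 m.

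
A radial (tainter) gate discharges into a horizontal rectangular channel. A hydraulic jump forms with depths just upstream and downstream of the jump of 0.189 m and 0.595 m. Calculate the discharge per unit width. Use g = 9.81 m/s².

For a rectangular channel the momentum equation gives q² = ½·g·y₁·y₂·(y₁ + y₂) = ½×9.81×0.189×0.595×0.784 = 0.432.
q = √0.432 = 0.658 m²/s.

q = 0.658 m²/s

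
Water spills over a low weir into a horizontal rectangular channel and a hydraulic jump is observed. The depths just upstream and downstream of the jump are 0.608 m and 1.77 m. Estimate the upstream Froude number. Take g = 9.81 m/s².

Fr₁ = 2.39

For a rectangular channel the momentum equation gives q² = ½·g·y₁·y₂·(y₁ + y₂) = ½×9.81×0.608×1.77×2.38 = 12.6.
q = √12.6 = 3.54 m²/s.
V₁ = q/y₁ = 5.83 m/s; Fr₁ = V₁/√(g·y₁) = 2.39.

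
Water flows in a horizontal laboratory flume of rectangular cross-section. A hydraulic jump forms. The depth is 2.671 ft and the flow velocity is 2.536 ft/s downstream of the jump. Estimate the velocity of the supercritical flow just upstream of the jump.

Fr₂ = V₂/√(g·y₂) = 2.536/√(32.2×2.671) = 0.2735.
Applying the sequent-depth relation in reverse, y₁/y₂ = ½[√(1 + 8Fr₂²) − 1] = ½[√1.5982 − 1] = 0.1321.
y₁ = 0.1321 × 2.671 = 0.3528 ft.
V₁ = q/y₁ = 6.774/0.3528 = 19.20 ft/s.

V₁ = 19.20 ft/s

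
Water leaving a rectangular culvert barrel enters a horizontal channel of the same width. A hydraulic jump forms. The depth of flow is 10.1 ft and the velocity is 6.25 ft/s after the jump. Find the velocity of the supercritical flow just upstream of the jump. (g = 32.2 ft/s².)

V₁ = 31.2 ft/s

Fr₂ = V₂/√(g·y₂) = 6.25/√(32.2×10.1) = 0.347.
Since the conjugate-depth ratio holds either way, y₁/y₂ = ½[√(1 + 8Fr₂²) − 1] = ½[√1.961 − 1] = 0.200.
y₁ = 0.200 × 10.1 = 2.02 ft.
V₁ = q/y₁ = 63.1/2.02 = 31.2 ft/s.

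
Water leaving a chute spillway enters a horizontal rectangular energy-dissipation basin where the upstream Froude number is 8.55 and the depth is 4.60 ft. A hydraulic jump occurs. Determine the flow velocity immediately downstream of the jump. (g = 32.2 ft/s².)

V₂ = 8.97 ft/s

Fr₁ = 8.55 (given).
Sequent-depth ratio: y₂/y₁ = ½[√(1 + 8Fr₁²) − 1] = ½[√585.8 − 1] = 11.6.
y₂ = 11.6 × 4.60 = 53.4 ft.
V₁ = Fr₁·√(g·y₁) = 8.55×√(32.2×4.60) = 104 ft/s; q = V₁·y₁ = 479 ft²/s.
V₂ = q/y₂ = 479/53.4 = 8.97 ft/s.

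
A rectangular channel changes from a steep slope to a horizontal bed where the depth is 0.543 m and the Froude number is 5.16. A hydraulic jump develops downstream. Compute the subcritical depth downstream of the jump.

y₂ = 3.70 m

Fr₁ = 5.16 (given).
By Bélanger, y₂/y₁ = ½[√(1 + 8Fr₁²) − 1] = ½[√214.0 − 1] = 6.81.
y₂ = 6.81 × 0.543 = 3.70 m.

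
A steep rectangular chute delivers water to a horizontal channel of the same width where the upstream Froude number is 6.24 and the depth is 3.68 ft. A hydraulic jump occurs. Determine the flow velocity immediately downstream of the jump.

Fr₁ = 6.24 (given).
From the momentum equation for a rectangular channel, y₂/y₁ = ½[√(1 + 8Fr₁²) − 1] = ½[√312.5 − 1] = 8.34.
y₂ = 8.34 × 3.68 = 30.7 ft.
V₁ = Fr₁·√(g·y₁) = 6.24×√(32.2×3.68) = 67.9 ft/s; q = V₁·y₁ = 250 ft²/s.
V₂ = q/y₂ = 250/30.7 = 8.15 ft/s.

V₂ = 8.15 ft/s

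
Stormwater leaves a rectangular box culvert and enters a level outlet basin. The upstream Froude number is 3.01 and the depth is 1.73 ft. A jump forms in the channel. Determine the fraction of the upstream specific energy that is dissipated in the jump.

ΔE/E₁ = 0.258 (25.8%)

Fr₁ = 3.01 (given).
By Bélanger, y₂/y₁ = ½[√(1 + 8Fr₁²) − 1] = ½[√73.48 − 1] = 3.79.
y₂ = 3.79 × 1.73 = 6.55 ft.
E₁ = y₁(1 + Fr₁²/2) = 1.73×(1 + 3.01²/2) = 9.57 ft. ΔE = (y₂ − y₁)³/(4y₁y₂) = 2.47 ft. ΔE/E₁ = 2.47/9.57 = 0.258.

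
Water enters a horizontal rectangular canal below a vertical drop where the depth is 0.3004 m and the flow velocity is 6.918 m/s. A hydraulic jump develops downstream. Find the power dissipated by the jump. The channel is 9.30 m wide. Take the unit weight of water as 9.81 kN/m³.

Fr₁ = V₁/√(g·y₁) = 6.918/√(9.81×0.3004) = 4.030.
Conjugate-depth relation: y₂/y₁ = ½[√(1 + 8Fr₁²) − 1] = ½[√130.92 − 1] = 5.221.
y₂ = 5.221 × 0.3004 = 1.568 m.
q = V₁·y₁ = 6.918 × 0.3004 = 2.078 m²/s. V₂ = q/y₂ = 2.078/1.568 = 1.325 m/s. E₁ = y₁ + V₁²/2g = 2.740 m; E₂ = y₂ + V₂²/2g = 1.658 m. ΔE = E₁ − E₂ = 1.082 m.
Q = q·b = 2.078 × 9.30 = 19.33 m³/s. P = γ·Q·ΔE = 9.81 × 19.33 × 1.082 = 205.1 kW.

P = 205.1 kW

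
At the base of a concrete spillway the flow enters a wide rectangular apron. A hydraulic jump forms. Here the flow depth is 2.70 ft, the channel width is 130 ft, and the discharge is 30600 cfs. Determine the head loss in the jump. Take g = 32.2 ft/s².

q = Q/b = 30600/130 = 235 ft²/s; V₁ = q/y₁ = 87.2 ft/s. Fr₁ = V₁/√(g·y₁) = 9.35.
Bélanger equation: y₂/y₁ = ½[√(1 + 8Fr₁²) − 1] = ½[√700.4 − 1] = 12.7.
y₂ = 12.7 × 2.70 = 34.4 ft.
Head loss: ΔE = (y₂ − y₁)³/(4y₁y₂) = (34.4 − 2.70)³/(4×2.70×34.4) = 31785/371 = 85.6 ft.

ΔE = 85.6 ft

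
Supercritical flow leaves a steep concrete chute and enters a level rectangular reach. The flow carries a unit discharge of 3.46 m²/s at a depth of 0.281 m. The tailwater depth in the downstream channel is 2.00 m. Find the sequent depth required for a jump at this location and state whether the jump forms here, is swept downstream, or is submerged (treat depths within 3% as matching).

V₁ = q/y₁ = 3.46/0.281 = 12.3 m/s. Fr₁ = V₁/√(g·y₁) = 12.3/√(9.81×0.281) = 7.42.
From the momentum equation for a rectangular channel, y₂/y₁ = ½[√(1 + 8Fr₁²) − 1] = ½[√441.0 − 1] = 10.0.
y₂ = 10.0 × 0.281 = 2.81 m.
Tailwater y_tw = 2.00 m: y_tw < y₂, so the jump is swept downstream.

y₂ = 2.81 m; the jump is swept downstream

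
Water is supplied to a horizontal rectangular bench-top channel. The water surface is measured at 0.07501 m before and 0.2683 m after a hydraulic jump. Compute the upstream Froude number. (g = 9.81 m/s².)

For a rectangular channel the momentum equation gives q² = ½·g·y₁·y₂·(y₁ + y₂) = ½×9.81×0.07501×0.2683×0.3433 = 0.03389.
q = √0.03389 = 0.1841 m²/s.
V₁ = q/y₁ = 2.454 m/s; Fr₁ = V₁/√(g·y₁) = 2.861.

Fr₁ = 2.861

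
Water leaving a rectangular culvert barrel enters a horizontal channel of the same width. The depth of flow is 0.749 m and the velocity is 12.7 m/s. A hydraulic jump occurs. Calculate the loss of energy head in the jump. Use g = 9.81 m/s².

ΔE = 4.15 m

Fr₁ = V₁/√(g·y₁) = 12.7/√(9.81×0.749) = 4.69.
Sequent-depth ratio: y₂/y₁ = ½[√(1 + 8Fr₁²) − 1] = ½[√176.6 − 1] = 6.14.
y₂ = 6.14 × 0.749 = 4.60 m.
Head loss: ΔE = (y₂ − y₁)³/(4y₁y₂) = (4.60 − 0.749)³/(4×0.749×4.60) = 57.2/13.8 = 4.15 m.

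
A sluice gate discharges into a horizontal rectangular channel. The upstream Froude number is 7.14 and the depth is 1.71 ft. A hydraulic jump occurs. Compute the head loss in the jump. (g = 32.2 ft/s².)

Fr₁ = 7.14 (given).
Sequent-depth ratio: y₂/y₁ = ½[√(1 + 8Fr₁²) − 1] = ½[√408.8 − 1] = 9.61.
y₂ = 9.61 × 1.71 = 16.4 ft.
Head loss: ΔE = (y₂ − y₁)³/(4y₁y₂) = (16.4 − 1.71)³/(4×1.71×16.4) = 3191/112 = 28.4 ft.

ΔE = 28.4 ft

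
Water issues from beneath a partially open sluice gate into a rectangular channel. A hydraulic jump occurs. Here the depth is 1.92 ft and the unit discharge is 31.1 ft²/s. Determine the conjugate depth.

y₂ = 4.72 ft

V₁ = q/y₁ = 31.1/1.92 = 16.2 ft/s. Fr₁ = V₁/√(g·y₁) = 16.2/√(32.2×1.92) = 2.06.
From the momentum equation for a rectangular channel, y₂/y₁ = ½[√(1 + 8Fr₁²) − 1] = ½[√34.95 − 1] = 2.46.
y₂ = 2.46 × 1.92 = 4.72 ft.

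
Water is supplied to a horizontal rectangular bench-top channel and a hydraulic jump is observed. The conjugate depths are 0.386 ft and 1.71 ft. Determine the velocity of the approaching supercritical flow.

For a rectangular channel the momentum equation gives q² = ½·g·y₁·y₂·(y₁ + y₂) = ½×32.2×0.386×1.71×2.10 = 22.3.
q = √22.3 = 4.72 ft²/s.
V₁ = q/y₁ = 4.72/0.386 = 12.2 ft/s.

V₁ = 12.2 ft/s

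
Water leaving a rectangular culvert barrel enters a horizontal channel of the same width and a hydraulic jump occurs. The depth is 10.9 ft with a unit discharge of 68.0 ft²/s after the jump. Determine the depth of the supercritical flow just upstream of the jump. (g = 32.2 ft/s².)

y₁ = 2.04 ft

V₂ = q/y₂ = 68.0/10.9 = 6.24 ft/s; Fr₂ = V₂/√(g·y₂) = 0.333.
Since the conjugate-depth ratio holds either way, y₁/y₂ = ½[√(1 + 8Fr₂²) − 1] = ½[√1.887 − 1] = 0.187.
y₁ = 0.187 × 10.9 = 2.04 ft.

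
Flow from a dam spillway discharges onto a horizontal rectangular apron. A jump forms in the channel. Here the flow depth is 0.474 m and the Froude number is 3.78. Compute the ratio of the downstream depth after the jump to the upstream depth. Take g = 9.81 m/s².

y₂/y₁ = 4.87

Fr₁ = 3.78 (given).
By Bélanger, y₂/y₁ = ½[√(1 + 8Fr₁²) − 1] = ½[√115.3 − 1] = 4.87.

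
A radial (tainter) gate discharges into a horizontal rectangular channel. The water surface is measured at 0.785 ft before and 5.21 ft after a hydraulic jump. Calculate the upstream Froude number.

Fr₁ = 5.03

For a rectangular channel the momentum equation gives q² = ½·g·y₁·y₂·(y₁ + y₂) = ½×32.2×0.785×5.21×6.00 = 395.
q = √395 = 19.9 ft²/s.
V₁ = q/y₁ = 25.3 ft/s; Fr₁ = V₁/√(g·y₁) = 5.03.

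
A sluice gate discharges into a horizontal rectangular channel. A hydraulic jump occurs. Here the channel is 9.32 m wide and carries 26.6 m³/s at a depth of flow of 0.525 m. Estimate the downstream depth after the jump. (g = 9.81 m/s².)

q = Q/b = 26.6/9.32 = 2.85 m²/s; V₁ = q/y₁ = 5.44 m/s. Fr₁ = V₁/√(g·y₁) = 2.40.
Bélanger equation: y₂/y₁ = ½[√(1 + 8Fr₁²) − 1] = ½[√46.91 − 1] = 2.92.
y₂ = 2.92 × 0.525 = 1.54 m.

y₂ = 1.54 m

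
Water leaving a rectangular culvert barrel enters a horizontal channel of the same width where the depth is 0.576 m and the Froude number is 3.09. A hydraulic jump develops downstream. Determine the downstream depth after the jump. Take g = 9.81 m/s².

y₂ = 2.25 m

Fr₁ = 3.09 (given).
By Bélanger, y₂/y₁ = ½[√(1 + 8Fr₁²) − 1] = ½[√77.38 − 1] = 3.90.
y₂ = 3.90 × 0.576 = 2.25 m.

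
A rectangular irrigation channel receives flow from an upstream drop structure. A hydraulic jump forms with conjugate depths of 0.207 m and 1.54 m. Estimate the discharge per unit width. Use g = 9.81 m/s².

q = 1.65 m²/s

For a rectangular channel the momentum equation gives q² = ½·g·y₁·y₂·(y₁ + y₂) = ½×9.81×0.207×1.54×1.75 = 2.73.
q = √2.73 = 1.65 m²/s.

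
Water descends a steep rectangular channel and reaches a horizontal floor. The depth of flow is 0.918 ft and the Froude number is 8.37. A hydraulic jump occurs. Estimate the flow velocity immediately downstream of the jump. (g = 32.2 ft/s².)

V₂ = 4.01 ft/s

Fr₁ = 8.37 (given).
By Bélanger, y₂/y₁ = ½[√(1 + 8Fr₁²) − 1] = ½[√561.5 − 1] = 11.3.
y₂ = 11.3 × 0.918 = 10.4 ft.
V₁ = Fr₁·√(g·y₁) = 8.37×√(32.2×0.918) = 45.5 ft/s; q = V₁·y₁ = 41.8 ft²/s.
V₂ = q/y₂ = 41.8/10.4 = 4.01 ft/s.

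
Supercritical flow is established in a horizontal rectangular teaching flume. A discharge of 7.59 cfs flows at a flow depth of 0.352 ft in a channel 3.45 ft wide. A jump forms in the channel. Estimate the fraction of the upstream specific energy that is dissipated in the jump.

q = Q/b = 7.59/3.45 = 2.20 ft²/s; V₁ = q/y₁ = 6.25 ft/s. Fr₁ = V₁/√(g·y₁) = 1.86.
Sequent-depth ratio: y₂/y₁ = ½[√(1 + 8Fr₁²) − 1] = ½[√28.57 − 1] = 2.17.
y₂ = 2.17 × 0.352 = 0.765 ft.
E₁ = y₁ + V₁²/2g = 0.959 ft. ΔE = (y₂ − y₁)³/(4y₁y₂) = 0.0653 ft. ΔE/E₁ = 0.0653/0.959 = 0.0681.

ΔE/E₁ = 0.0681 (6.81%)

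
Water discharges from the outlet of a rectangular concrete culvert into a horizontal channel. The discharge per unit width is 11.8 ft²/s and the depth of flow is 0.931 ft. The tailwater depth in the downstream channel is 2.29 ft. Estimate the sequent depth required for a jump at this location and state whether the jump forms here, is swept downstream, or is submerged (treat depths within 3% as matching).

y₂ = 2.62 ft; the jump is swept downstream

V₁ = q/y₁ = 11.8/0.931 = 12.7 ft/s. Fr₁ = V₁/√(g·y₁) = 12.7/√(32.2×0.931) = 2.31.
Bélanger equation: y₂/y₁ = ½[√(1 + 8Fr₁²) − 1] = ½[√43.87 − 1] = 2.81.
y₂ = 2.81 × 0.931 = 2.62 ft.
Tailwater y_tw = 2.29 ft: y_tw < y₂, so the jump is swept downstream.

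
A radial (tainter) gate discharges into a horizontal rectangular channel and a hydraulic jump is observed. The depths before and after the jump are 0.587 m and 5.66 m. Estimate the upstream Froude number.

Fr₁ = 7.16

For a rectangular channel the momentum equation gives q² = ½·g·y₁·y₂·(y₁ + y₂) = ½×9.81×0.587×5.66×6.25 = 102.
q = √102 = 10.1 m²/s.
V₁ = q/y₁ = 17.2 m/s; Fr₁ = V₁/√(g·y₁) = 7.16.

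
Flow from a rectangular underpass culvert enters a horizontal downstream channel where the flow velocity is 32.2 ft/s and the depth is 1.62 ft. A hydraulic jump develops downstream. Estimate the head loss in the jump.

ΔE = 7.81 ft

Fr₁ = V₁/√(g·y₁) = 32.2/√(32.2×1.62) = 4.46.
Conjugate-depth relation: y₂/y₁ = ½[√(1 + 8Fr₁²) − 1] = ½[√160.0 − 1] = 5.82.
y₂ = 5.82 × 1.62 = 9.44 ft.
q = V₁·y₁ = 32.2 × 1.62 = 52.2 ft²/s. V₂ = q/y₂ = 52.2/9.44 = 5.53 ft/s. E₁ = y₁ + V₁²/2g = 17.7 ft; E₂ = y₂ + V₂²/2g = 9.91 ft. ΔE = E₁ − E₂ = 7.81 ft.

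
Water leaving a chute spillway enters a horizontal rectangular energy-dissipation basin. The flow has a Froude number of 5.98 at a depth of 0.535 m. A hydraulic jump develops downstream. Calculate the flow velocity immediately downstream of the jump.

Fr₁ = 5.98 (given).
By Bélanger, y₂/y₁ = ½[√(1 + 8Fr₁²) − 1] = ½[√287.1 − 1] = 7.97.
y₂ = 7.97 × 0.535 = 4.26 m.
V₁ = Fr₁·√(g·y₁) = 5.98×√(9.81×0.535) = 13.7 m/s; q = V₁·y₁ = 7.33 m²/s.
V₂ = q/y₂ = 7.33/4.26 = 1.72 m/s.

V₂ = 1.72 m/s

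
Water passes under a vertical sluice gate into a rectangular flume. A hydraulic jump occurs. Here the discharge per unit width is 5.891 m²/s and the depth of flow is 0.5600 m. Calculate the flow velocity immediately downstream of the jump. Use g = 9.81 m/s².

V₁ = q/y₁ = 5.891/0.5600 = 10.52 m/s. Fr₁ = V₁/√(g·y₁) = 10.52/√(9.81×0.5600) = 4.488.
From the momentum equation for a rectangular channel, y₂/y₁ = ½[√(1 + 8Fr₁²) − 1] = ½[√162.15 − 1] = 5.867.
y₂ = 5.867 × 0.5600 = 3.285 m.
V₂ = q/y₂ = 5.891/3.285 = 1.793 m/s.

V₂ = 1.793 m/s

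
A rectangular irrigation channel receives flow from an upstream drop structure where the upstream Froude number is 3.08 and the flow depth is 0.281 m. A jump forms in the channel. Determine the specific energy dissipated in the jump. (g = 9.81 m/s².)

Fr₁ = 3.08 (given).
Bélanger equation: y₂/y₁ = ½[√(1 + 8Fr₁²) − 1] = ½[√76.89 − 1] = 3.88.
y₂ = 3.88 × 0.281 = 1.09 m.
Head loss: ΔE = (y₂ − y₁)³/(4y₁y₂) = (1.09 − 0.281)³/(4×0.281×1.09) = 0.532/1.23 = 0.434 m.

ΔE = 0.434 m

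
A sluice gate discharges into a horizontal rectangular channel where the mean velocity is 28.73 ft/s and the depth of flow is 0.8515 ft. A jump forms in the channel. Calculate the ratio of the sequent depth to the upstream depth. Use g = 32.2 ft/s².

Fr₁ = V₁/√(g·y₁) = 28.73/√(32.2×0.8515) = 5.487.
From the momentum equation for a rectangular channel, y₂/y₁ = ½[√(1 + 8Fr₁²) − 1] = ½[√241.84 − 1] = 7.276.

y₂/y₁ = 7.276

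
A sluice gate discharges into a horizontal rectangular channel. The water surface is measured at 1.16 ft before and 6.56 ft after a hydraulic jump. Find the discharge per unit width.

q = 30.8 ft²/s

For a rectangular channel the momentum equation gives q² = ½·g·y₁·y₂·(y₁ + y₂) = ½×32.2×1.16×6.56×7.72 = 946.
q = √946 = 30.8 ft²/s.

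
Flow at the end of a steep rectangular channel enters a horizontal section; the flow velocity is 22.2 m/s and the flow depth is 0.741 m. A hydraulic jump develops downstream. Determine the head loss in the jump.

ΔE = 17.4 m

Fr₁ = V₁/√(g·y₁) = 22.2/√(9.81×0.741) = 8.23.
By Bélanger, y₂/y₁ = ½[√(1 + 8Fr₁²) − 1] = ½[√543.4 − 1] = 11.2.
y₂ = 11.2 × 0.741 = 8.27 m.
Head loss: ΔE = (y₂ − y₁)³/(4y₁y₂) = (8.27 − 0.741)³/(4×0.741×8.27) = 426/24.5 = 17.4 m.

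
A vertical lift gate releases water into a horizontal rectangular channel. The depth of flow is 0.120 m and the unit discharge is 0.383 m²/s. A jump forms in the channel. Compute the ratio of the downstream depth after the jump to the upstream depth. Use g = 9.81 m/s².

y₂/y₁ = 3.69

V₁ = q/y₁ = 0.383/0.120 = 3.19 m/s. Fr₁ = V₁/√(g·y₁) = 3.19/√(9.81×0.120) = 2.94.
From the momentum equation for a rectangular channel, y₂/y₁ = ½[√(1 + 8Fr₁²) − 1] = ½[√70.23 − 1] = 3.69.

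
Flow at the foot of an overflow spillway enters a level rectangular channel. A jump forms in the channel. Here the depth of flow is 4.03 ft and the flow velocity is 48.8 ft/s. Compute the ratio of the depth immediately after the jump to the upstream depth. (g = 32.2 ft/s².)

y₂/y₁ = 5.58

Fr₁ = V₁/√(g·y₁) = 48.8/√(32.2×4.03) = 4.28.
By Bélanger, y₂/y₁ = ½[√(1 + 8Fr₁²) − 1] = ½[√147.8 − 1] = 5.58.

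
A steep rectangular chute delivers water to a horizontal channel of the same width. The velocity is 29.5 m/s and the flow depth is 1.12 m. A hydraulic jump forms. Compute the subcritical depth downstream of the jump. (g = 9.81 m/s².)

Fr₁ = V₁/√(g·y₁) = 29.5/√(9.81×1.12) = 8.90.
From the momentum equation for a rectangular channel, y₂/y₁ = ½[√(1 + 8Fr₁²) − 1] = ½[√634.6 − 1] = 12.1.
y₂ = 12.1 × 1.12 = 13.5 m.

y₂ = 13.5 m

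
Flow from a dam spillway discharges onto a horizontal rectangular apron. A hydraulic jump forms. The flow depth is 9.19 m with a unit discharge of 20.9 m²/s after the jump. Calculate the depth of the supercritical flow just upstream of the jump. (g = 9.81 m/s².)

y₁ = 0.955 m

V₂ = q/y₂ = 20.9/9.19 = 2.27 m/s; Fr₂ = V₂/√(g·y₂) = 0.240.
Since the conjugate-depth ratio holds either way, y₁/y₂ = ½[√(1 + 8Fr₂²) − 1] = ½[√1.459 − 1] = 0.104.
y₁ = 0.104 × 9.19 = 0.955 m.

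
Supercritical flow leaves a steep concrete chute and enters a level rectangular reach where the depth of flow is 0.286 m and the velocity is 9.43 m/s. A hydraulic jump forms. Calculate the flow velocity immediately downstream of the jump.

Fr₁ = V₁/√(g·y₁) = 9.43/√(9.81×0.286) = 5.63.
From the momentum equation for a rectangular channel, y₂/y₁ = ½[√(1 + 8Fr₁²) − 1] = ½[√254.6 − 1] = 7.48.
y₂ = 7.48 × 0.286 = 2.14 m.
q = V₁·y₁ = 9.43 × 0.286 = 2.70 m²/s.
V₂ = q/y₂ = 2.70/2.14 = 1.26 m/s.

V₂ = 1.26 m/s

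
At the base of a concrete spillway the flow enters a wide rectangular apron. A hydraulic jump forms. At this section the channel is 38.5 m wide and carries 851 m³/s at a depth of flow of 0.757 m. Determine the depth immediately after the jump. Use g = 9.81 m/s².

y₂ = 11.1 m

q = Q/b = 851/38.5 = 22.1 m²/s; V₁ = q/y₁ = 29.2 m/s. Fr₁ = V₁/√(g·y₁) = 10.7.
Bélanger equation: y₂/y₁ = ½[√(1 + 8Fr₁²) − 1] = ½[√919.5 − 1] = 14.7.
y₂ = 14.7 × 0.757 = 11.1 m.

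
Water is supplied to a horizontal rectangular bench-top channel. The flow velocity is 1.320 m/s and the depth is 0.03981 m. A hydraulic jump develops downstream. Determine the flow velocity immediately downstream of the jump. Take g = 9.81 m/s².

Fr₁ = V₁/√(g·y₁) = 1.320/√(9.81×0.03981) = 2.112.
By Bélanger, y₂/y₁ = ½[√(1 + 8Fr₁²) − 1] = ½[√36.692 − 1] = 2.529.
y₂ = 2.529 × 0.03981 = 0.1007 m.
q = V₁·y₁ = 1.320 × 0.03981 = 0.05255 m²/s.
V₂ = q/y₂ = 0.05255/0.1007 = 0.5220 m/s.

V₂ = 0.5220 m/s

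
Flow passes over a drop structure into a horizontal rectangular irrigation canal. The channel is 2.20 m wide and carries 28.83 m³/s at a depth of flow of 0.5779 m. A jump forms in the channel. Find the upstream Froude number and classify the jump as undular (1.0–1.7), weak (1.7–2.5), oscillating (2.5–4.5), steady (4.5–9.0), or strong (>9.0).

q = Q/b = 28.83/2.20 = 13.10 m²/s; V₁ = q/y₁ = 22.68 m/s. Fr₁ = V₁/√(g·y₁) = 9.524.
Fr₁ = 9.524 lies in the strong range.

Fr₁ = 9.524; strong jump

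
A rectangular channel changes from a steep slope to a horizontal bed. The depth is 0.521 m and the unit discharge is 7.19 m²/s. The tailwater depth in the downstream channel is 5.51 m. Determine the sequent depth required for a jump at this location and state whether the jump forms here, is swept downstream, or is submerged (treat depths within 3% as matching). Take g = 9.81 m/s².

V₁ = q/y₁ = 7.19/0.521 = 13.8 m/s. Fr₁ = V₁/√(g·y₁) = 13.8/√(9.81×0.521) = 6.10.
From the momentum equation for a rectangular channel, y₂/y₁ = ½[√(1 + 8Fr₁²) − 1] = ½[√299.1 − 1] = 8.15.
y₂ = 8.15 × 0.521 = 4.24 m.
Tailwater y_tw = 5.51 m: y_tw > y₂, so the jump is submerged.

y₂ = 4.24 m; the jump is submerged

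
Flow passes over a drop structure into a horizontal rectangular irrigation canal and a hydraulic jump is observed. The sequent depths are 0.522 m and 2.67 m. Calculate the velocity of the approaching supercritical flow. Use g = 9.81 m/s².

V₁ = 8.95 m/s

For a rectangular channel the momentum equation gives q² = ½·g·y₁·y₂·(y₁ + y₂) = ½×9.81×0.522×2.67×3.19 = 21.8.
q = √21.8 = 4.67 m²/s.
V₁ = q/y₁ = 4.67/0.522 = 8.95 m/s.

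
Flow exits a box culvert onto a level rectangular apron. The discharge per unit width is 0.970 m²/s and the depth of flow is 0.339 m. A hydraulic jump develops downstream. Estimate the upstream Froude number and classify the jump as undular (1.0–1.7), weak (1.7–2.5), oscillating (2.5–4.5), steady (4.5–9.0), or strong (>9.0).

V₁ = q/y₁ = 0.970/0.339 = 2.86 m/s. Fr₁ = V₁/√(g·y₁) = 2.86/√(9.81×0.339) = 1.57.
Fr₁ = 1.57 lies in the undular range.

Fr₁ = 1.57; undular jump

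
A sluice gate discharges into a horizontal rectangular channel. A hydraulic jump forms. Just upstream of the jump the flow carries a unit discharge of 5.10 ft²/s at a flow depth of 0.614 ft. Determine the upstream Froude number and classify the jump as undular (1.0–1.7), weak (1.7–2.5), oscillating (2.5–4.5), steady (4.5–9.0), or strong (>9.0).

Fr₁ = 1.87; weak jump

V₁ = q/y₁ = 5.10/0.614 = 8.31 ft/s. Fr₁ = V₁/√(g·y₁) = 8.31/√(32.2×0.614) = 1.87.
Fr₁ = 1.87 lies in the weak range.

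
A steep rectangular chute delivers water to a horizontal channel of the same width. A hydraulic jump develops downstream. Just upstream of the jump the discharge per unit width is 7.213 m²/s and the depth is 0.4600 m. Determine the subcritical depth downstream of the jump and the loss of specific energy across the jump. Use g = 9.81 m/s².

V₁ = q/y₁ = 7.213/0.4600 = 15.68 m/s. Fr₁ = V₁/√(g·y₁) = 15.68/√(9.81×0.4600) = 7.382.
By Bélanger, y₂/y₁ = ½[√(1 + 8Fr₁²) − 1] = ½[√436.89 − 1] = 9.951.
y₂ = 9.951 × 0.4600 = 4.577 m.
V₂ = q/y₂ = 7.213/4.577 = 1.576 m/s. E₁ = y₁ + V₁²/2g = 12.99 m; E₂ = y₂ + V₂²/2g = 4.704 m. ΔE = E₁ − E₂ = 8.288 m.

y₂ = 4.577 m; ΔE = 8.288 m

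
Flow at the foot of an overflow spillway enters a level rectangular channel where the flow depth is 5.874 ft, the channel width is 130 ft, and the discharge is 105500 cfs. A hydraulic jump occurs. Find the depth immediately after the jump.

q = Q/b = 105500/130 = 811.5 ft²/s; V₁ = q/y₁ = 138.2 ft/s. Fr₁ = V₁/√(g·y₁) = 10.05.
Sequent-depth ratio: y₂/y₁ = ½[√(1 + 8Fr₁²) − 1] = ½[√808.33 − 1] = 13.72.
y₂ = 13.72 × 5.874 = 80.57 ft.

y₂ = 80.57 ft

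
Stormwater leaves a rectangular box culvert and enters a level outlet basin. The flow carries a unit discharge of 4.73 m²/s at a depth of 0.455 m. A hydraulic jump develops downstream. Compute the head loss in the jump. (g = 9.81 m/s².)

V₁ = q/y₁ = 4.73/0.455 = 10.4 m/s. Fr₁ = V₁/√(g·y₁) = 10.4/√(9.81×0.455) = 4.92.
By Bélanger, y₂/y₁ = ½[√(1 + 8Fr₁²) − 1] = ½[√194.7 − 1] = 6.48.
y₂ = 6.48 × 0.455 = 2.95 m.
Head loss: ΔE = (y₂ − y₁)³/(4y₁y₂) = (2.95 − 0.455)³/(4×0.455×2.95) = 15.5/5.36 = 2.88 m.

ΔE = 2.88 m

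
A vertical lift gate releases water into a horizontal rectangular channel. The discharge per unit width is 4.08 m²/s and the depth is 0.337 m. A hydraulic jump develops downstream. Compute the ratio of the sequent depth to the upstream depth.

y₂/y₁ = 8.93

V₁ = q/y₁ = 4.08/0.337 = 12.1 m/s. Fr₁ = V₁/√(g·y₁) = 12.1/√(9.81×0.337) = 6.66.
From the momentum equation for a rectangular channel, y₂/y₁ = ½[√(1 + 8Fr₁²) − 1] = ½[√355.7 − 1] = 8.93.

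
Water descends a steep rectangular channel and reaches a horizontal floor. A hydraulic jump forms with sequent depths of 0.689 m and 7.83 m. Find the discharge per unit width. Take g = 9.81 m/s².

For a rectangular channel the momentum equation gives q² = ½·g·y₁·y₂·(y₁ + y₂) = ½×9.81×0.689×7.83×8.52 = 225.
q = √225 = 15.0 m²/s.

q = 15.0 m²/s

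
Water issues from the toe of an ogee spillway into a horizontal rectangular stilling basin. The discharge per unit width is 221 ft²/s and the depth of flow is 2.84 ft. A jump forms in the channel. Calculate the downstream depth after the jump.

y₂ = 31.3 ft

V₁ = q/y₁ = 221/2.84 = 77.8 ft/s. Fr₁ = V₁/√(g·y₁) = 77.8/√(32.2×2.84) = 8.14.
Sequent-depth ratio: y₂/y₁ = ½[√(1 + 8Fr₁²) − 1] = ½[√530.7 − 1] = 11.0.
y₂ = 11.0 × 2.84 = 31.3 ft.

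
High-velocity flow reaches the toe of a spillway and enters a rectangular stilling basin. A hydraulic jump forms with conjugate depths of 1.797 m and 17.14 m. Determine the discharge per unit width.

For a rectangular channel the momentum equation gives q² = ½·g·y₁·y₂·(y₁ + y₂) = ½×9.81×1.797×17.14×18.94 = 2861.
q = √2861 = 53.49 m²/s.

q = 53.49 m²/s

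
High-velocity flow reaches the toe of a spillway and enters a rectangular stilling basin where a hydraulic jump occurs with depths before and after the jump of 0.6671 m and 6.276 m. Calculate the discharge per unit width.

For a rectangular channel the momentum equation gives q² = ½·g·y₁·y₂·(y₁ + y₂) = ½×9.81×0.6671×6.276×6.943 = 142.6.
q = √142.6 = 11.94 m²/s.

q = 11.94 m²/s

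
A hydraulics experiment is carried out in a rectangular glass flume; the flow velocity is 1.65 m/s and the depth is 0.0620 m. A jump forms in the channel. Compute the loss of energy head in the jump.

ΔE = 0.0221 m

Fr₁ = V₁/√(g·y₁) = 1.65/√(9.81×0.0620) = 2.12.
Bélanger equation: y₂/y₁ = ½[√(1 + 8Fr₁²) − 1] = ½[√36.81 − 1] = 2.53.
y₂ = 2.53 × 0.0620 = 0.157 m.
q = V₁·y₁ = 1.65 × 0.0620 = 0.102 m²/s. V₂ = q/y₂ = 0.102/0.157 = 0.651 m/s. E₁ = y₁ + V₁²/2g = 0.201 m; E₂ = y₂ + V₂²/2g = 0.179 m. ΔE = E₁ − E₂ = 0.0221 m.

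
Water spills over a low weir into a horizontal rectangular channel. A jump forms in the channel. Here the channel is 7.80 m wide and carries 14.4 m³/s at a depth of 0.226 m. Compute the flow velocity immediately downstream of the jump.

q = Q/b = 14.4/7.80 = 1.85 m²/s; V₁ = q/y₁ = 8.17 m/s. Fr₁ = V₁/√(g·y₁) = 5.49.
Conjugate-depth relation: y₂/y₁ = ½[√(1 + 8Fr₁²) − 1] = ½[√241.8 − 1] = 7.27.
y₂ = 7.27 × 0.226 = 1.64 m.
V₂ = q/y₂ = 1.85/1.64 = 1.12 m/s.

V₂ = 1.12 m/s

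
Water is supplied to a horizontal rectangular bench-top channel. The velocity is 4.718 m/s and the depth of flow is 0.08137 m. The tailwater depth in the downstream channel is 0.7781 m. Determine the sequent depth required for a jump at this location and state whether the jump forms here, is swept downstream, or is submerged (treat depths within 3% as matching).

Fr₁ = V₁/√(g·y₁) = 4.718/√(9.81×0.08137) = 5.281.
By Bélanger, y₂/y₁ = ½[√(1 + 8Fr₁²) − 1] = ½[√224.09 − 1] = 6.985.
y₂ = 6.985 × 0.08137 = 0.5683 m.
Tailwater y_tw = 0.7781 m: y_tw > y₂, so the jump is submerged.

y₂ = 0.5683 m; the jump is submerged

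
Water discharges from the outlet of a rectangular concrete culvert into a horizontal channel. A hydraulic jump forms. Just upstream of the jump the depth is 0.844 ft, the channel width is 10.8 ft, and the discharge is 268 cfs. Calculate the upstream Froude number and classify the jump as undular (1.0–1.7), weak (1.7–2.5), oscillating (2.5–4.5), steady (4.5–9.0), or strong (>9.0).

Fr₁ = 5.64; steady jump

q = Q/b = 268/10.8 = 24.8 ft²/s; V₁ = q/y₁ = 29.4 ft/s. Fr₁ = V₁/√(g·y₁) = 5.64.
Fr₁ = 5.64 lies in the steady range.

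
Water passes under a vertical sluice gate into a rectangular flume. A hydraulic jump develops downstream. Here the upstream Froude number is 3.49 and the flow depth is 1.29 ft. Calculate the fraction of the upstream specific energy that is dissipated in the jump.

ΔE/E₁ = 0.328 (32.8%)

Fr₁ = 3.49 (given).
Sequent-depth ratio: y₂/y₁ = ½[√(1 + 8Fr₁²) − 1] = ½[√98.44 − 1] = 4.46.
y₂ = 4.46 × 1.29 = 5.75 ft.
E₁ = y₁(1 + Fr₁²/2) = 1.29×(1 + 3.49²/2) = 9.15 ft. ΔE = (y₂ − y₁)³/(4y₁y₂) = 3.00 ft. ΔE/E₁ = 3.00/9.15 = 0.328.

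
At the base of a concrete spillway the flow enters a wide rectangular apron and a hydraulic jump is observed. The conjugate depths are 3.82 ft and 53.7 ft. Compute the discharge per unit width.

q = 436 ft²/s

For a rectangular channel the momentum equation gives q² = ½·g·y₁·y₂·(y₁ + y₂) = ½×32.2×3.82×53.7×57.5 = 189969.
q = √189969 = 436 ft²/s.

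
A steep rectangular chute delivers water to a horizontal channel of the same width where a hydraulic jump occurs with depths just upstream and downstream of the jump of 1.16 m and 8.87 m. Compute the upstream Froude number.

For a rectangular channel the momentum equation gives q² = ½·g·y₁·y₂·(y₁ + y₂) = ½×9.81×1.16×8.87×10.0 = 506.
q = √506 = 22.5 m²/s.
V₁ = q/y₁ = 19.4 m/s; Fr₁ = V₁/√(g·y₁) = 5.75.

Fr₁ = 5.75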